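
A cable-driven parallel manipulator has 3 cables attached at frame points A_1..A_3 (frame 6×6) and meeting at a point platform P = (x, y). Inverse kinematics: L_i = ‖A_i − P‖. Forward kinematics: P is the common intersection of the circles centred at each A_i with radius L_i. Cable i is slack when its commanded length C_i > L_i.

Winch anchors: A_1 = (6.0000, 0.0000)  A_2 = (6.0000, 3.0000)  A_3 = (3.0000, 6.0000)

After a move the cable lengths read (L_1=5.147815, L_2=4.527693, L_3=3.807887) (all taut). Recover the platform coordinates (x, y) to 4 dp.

each cable: (A_i−P)·(A_i−P) = L_i²; let c_i = ‖A_i‖²−L_i²
c_1 = 36.0000+0.0000−26.5000 = 9.5000
row 1: 0.0000x − 6.0000y = -15.0000  (c_2=24.5000)
row 2: 6.0000x − 12.0000y = -21.0000  (c_3=30.5000)
Cramer on rows 1–2 → x = 1.5000, y = 2.5000

(1.5000, 2.5000)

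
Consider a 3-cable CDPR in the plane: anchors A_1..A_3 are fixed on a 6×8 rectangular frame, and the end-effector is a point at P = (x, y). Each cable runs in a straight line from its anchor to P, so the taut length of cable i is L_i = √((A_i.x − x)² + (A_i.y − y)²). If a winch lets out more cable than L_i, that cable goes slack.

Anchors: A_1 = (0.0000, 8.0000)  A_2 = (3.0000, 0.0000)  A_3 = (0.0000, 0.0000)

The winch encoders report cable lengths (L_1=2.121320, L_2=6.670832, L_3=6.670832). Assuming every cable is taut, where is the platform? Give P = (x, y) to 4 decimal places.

circle eqns → linear via eq_j − eq_1; set c_j = A_j·A_j − L_j²
c_1 = 0.0000+64.0000−4.5000 = 59.5000
-6.0000·x + 16.0000·y = c_1−c_2 = 95.0000
0.0000·x + 16.0000·y = c_1−c_3 = 104.0000
solve first two rows → x=1.5000, y=6.5000

(1.5000, 6.5000)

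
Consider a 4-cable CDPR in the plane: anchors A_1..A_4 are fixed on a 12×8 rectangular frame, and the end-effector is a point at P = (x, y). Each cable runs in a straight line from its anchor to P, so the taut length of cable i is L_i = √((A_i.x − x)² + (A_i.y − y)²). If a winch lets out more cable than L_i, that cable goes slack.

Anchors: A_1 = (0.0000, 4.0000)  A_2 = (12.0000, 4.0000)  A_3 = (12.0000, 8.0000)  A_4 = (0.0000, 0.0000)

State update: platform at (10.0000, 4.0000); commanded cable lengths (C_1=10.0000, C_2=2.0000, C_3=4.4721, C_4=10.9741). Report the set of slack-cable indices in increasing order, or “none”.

4

i=1: geometric 10.0000 vs commanded 10.0000 ⇒ taut
i=2: geometric 2.0000 vs commanded 2.0000 ⇒ taut
i=3: geometric 4.4721 vs commanded 4.4721 ⇒ taut
i=4: geometric 10.7703 vs commanded 10.9741 ⇒ slack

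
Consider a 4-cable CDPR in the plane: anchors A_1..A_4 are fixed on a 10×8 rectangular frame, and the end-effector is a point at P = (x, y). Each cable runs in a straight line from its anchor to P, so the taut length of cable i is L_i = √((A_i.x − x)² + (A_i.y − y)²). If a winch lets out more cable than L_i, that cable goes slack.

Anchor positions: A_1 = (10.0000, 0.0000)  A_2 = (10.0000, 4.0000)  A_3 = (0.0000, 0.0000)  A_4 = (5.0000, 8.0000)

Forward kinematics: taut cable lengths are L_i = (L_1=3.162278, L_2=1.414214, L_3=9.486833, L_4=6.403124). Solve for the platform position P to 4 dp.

circle eqns → linear via eq_j − eq_1; set k_j = A_j·A_j − L_j²
k_1 = 100.0000+0.0000−10.0000 = 90.0000
0.0000·x − 8.0000·y = k_1−k_2 = -24.0000
20.0000·x + 0.0000·y = k_1−k_3 = 180.0000
10.0000·x − 16.0000·y = k_1−k_4 = 42.0000
solve first two rows → x=9.0000, y=3.0000
check cable 4: ‖A_4−P‖² = 41.0000 ≈ L_4² = 41.0000 ✓

(9.0000, 3.0000)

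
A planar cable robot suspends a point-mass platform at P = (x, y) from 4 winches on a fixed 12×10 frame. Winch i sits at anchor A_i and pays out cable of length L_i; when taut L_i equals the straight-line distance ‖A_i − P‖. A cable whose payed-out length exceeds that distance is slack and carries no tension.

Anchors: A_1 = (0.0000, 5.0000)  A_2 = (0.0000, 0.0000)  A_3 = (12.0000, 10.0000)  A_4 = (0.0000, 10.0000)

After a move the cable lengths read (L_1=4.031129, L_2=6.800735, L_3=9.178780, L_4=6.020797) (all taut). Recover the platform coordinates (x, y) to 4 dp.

(4.0000, 5.5000)

each cable: (A_i−P)·(A_i−P) = L_i²; let k_i = ‖A_i‖²−L_i²
k_1 = 0.0000+25.0000−16.2500 = 8.7500
row 1: 0.0000x + 10.0000y = 55.0000  (k_2=-46.2500)
row 2: -24.0000x − 10.0000y = -151.0000  (k_3=159.7500)
row 3: 0.0000x − 10.0000y = -55.0000  (k_4=63.7500)
Cramer on rows 1–2 → x = 4.0000, y = 5.5000
check cable 4: ‖A_4−P‖² = 36.2500 ≈ L_4² = 36.2500 ✓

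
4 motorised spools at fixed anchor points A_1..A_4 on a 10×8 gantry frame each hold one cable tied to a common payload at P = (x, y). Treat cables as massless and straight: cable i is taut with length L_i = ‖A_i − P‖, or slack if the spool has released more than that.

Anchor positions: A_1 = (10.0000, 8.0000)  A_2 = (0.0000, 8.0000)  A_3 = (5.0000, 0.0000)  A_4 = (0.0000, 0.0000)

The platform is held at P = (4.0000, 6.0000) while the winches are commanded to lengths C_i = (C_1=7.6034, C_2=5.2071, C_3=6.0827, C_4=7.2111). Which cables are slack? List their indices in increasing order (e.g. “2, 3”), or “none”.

1, 2

cable 1: √((6.0000)²+(2.0000)²)=6.3246, C_1=7.6034: slack
cable 2: √((-4.0000)²+(2.0000)²)=4.4721, C_2=5.2071: slack
cable 3: √((1.0000)²+(-6.0000)²)=6.0828, C_3=6.0827: taut
cable 4: √((-4.0000)²+(-6.0000)²)=7.2111, C_4=7.2111: taut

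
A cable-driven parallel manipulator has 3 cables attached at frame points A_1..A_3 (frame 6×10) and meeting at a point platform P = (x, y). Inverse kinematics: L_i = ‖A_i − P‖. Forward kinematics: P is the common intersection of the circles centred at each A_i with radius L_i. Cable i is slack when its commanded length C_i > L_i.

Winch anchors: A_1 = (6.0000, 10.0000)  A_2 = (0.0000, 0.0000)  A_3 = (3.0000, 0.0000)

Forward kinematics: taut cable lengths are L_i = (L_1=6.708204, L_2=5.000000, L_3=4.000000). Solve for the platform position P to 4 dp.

circle eqns → linear via eq_j − eq_1; set c_j = A_j·A_j − L_j²
c_1 = 36.0000+100.0000−45.0000 = 91.0000
12.0000·x + 20.0000·y = c_1−c_2 = 116.0000
6.0000·x + 20.0000·y = c_1−c_3 = 98.0000
solve first two rows → x=3.0000, y=4.0000

(3.0000, 4.0000)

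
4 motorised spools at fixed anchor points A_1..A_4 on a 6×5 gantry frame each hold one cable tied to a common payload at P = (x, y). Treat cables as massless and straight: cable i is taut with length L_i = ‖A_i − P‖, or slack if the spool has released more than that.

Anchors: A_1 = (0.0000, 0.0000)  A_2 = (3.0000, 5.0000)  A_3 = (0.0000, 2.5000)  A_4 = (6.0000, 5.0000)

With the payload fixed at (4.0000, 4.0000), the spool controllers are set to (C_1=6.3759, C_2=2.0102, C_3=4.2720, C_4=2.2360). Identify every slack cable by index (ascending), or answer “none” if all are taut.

cable 1: √((-4.0000)²+(-4.0000)²)=5.6569, C_1=6.3759: slack
cable 2: √((-1.0000)²+(1.0000)²)=1.4142, C_2=2.0102: slack
cable 3: √((-4.0000)²+(-1.5000)²)=4.2720, C_3=4.2720: taut
cable 4: √((2.0000)²+(1.0000)²)=2.2361, C_4=2.2360: taut

1, 2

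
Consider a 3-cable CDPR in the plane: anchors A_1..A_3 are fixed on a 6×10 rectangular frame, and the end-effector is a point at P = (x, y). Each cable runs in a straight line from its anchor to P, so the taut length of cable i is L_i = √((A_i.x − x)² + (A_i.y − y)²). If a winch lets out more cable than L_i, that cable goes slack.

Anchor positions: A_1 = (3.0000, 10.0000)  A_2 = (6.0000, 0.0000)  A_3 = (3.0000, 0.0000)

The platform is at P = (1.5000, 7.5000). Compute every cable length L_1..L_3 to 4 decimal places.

L_1 = √((3.0000−1.5000)² + (10.0000−7.5000)²) = 2.9155
L_2 = √((6.0000−1.5000)² + (0.0000−7.5000)²) = 8.7464
L_3 = √((3.0000−1.5000)² + (0.0000−7.5000)²) = 7.6485

(2.9155, 8.7464, 7.6485)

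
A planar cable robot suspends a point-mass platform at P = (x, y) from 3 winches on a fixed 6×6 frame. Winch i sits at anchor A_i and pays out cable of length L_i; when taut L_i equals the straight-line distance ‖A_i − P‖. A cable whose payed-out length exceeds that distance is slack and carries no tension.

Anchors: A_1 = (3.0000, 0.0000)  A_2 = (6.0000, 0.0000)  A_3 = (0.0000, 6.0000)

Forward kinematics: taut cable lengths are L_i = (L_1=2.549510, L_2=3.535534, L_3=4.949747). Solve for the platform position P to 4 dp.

(3.5000, 2.5000)

each cable: (A_i−P)·(A_i−P) = L_i²; let k_i = ‖A_i‖²−L_i²
k_1 = 9.0000+0.0000−6.5000 = 2.5000
row 1: -6.0000x + 0.0000y = -21.0000  (k_2=23.5000)
row 2: 6.0000x − 12.0000y = -9.0000  (k_3=11.5000)
Cramer on rows 1–2 → x = 3.5000, y = 2.5000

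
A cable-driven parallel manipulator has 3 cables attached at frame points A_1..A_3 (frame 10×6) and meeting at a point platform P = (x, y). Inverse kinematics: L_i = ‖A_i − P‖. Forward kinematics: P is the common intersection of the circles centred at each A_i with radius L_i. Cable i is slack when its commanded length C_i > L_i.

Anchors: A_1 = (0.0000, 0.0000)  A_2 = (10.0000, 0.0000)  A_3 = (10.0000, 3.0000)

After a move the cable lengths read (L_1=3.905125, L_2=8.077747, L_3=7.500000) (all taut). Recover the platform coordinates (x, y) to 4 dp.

each cable: (A_i−P)·(A_i−P) = L_i²; let k_i = ‖A_i‖²−L_i²
k_1 = 0.0000+0.0000−15.2500 = -15.2500
row 1: -20.0000x + 0.0000y = -50.0000  (k_2=34.7500)
row 2: -20.0000x − 6.0000y = -68.0000  (k_3=52.7500)
Cramer on rows 1–2 → x = 2.5000, y = 3.0000

(2.5000, 3.0000)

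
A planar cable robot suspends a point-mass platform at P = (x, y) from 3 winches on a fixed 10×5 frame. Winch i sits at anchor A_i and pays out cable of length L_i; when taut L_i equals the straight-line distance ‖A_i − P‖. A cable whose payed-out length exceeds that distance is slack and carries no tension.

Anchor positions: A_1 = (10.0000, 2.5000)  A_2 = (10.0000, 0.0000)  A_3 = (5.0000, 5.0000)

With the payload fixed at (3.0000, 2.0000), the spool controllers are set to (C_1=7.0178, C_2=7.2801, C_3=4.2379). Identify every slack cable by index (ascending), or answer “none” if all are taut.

i=1: geometric 7.0178 vs commanded 7.0178 ⇒ taut
i=2: geometric 7.2801 vs commanded 7.2801 ⇒ taut
i=3: geometric 3.6056 vs commanded 4.2379 ⇒ slack

3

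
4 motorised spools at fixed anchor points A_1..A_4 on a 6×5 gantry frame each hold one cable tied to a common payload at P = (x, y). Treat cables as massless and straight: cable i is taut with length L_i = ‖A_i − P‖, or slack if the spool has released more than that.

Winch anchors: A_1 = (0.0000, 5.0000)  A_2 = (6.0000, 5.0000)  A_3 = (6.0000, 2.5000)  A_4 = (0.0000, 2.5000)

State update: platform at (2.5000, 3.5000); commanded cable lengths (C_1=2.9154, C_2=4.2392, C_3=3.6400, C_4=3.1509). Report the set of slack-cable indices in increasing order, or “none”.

cable 1: L_1 = ‖A_1−P‖ = 2.9155;  C_1 = 2.9154 → taut
cable 2: L_2 = ‖A_2−P‖ = 3.8079;  C_2 = 4.2392 → slack
cable 3: L_3 = ‖A_3−P‖ = 3.6401;  C_3 = 3.6400 → taut
cable 4: L_4 = ‖A_4−P‖ = 2.6926;  C_4 = 3.1509 → slack

2, 4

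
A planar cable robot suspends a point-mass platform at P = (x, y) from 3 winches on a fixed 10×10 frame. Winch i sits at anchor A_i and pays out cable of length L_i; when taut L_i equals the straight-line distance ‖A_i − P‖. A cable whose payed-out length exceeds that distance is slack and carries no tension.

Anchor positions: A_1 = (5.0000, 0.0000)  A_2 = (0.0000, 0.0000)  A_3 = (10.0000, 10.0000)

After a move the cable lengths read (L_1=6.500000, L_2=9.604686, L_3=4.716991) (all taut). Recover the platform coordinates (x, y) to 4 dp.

(7.5000, 6.0000)

circle eqns → linear via eq_j − eq_1; set c_j = A_j·A_j − L_j²
c_1 = 25.0000+0.0000−42.2500 = -17.2500
10.0000·x + 0.0000·y = c_1−c_2 = 75.0000
-10.0000·x − 20.0000·y = c_1−c_3 = -195.0000
solve first two rows → x=7.5000, y=6.0000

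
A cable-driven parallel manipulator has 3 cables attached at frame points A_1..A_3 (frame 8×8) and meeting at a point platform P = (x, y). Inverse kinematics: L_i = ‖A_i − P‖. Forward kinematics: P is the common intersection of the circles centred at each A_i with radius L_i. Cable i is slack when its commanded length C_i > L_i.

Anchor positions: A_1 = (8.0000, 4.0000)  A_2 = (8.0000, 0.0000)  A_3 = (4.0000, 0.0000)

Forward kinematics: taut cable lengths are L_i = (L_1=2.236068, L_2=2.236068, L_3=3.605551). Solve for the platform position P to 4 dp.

(7.0000, 2.0000)

expand ‖A_i−P‖²=L_i² and subtract eq 1 (q_i ≔ ‖A_i‖²−L_i²)
q_1 = 64.0000+16.0000−5.0000 = 75.0000
eq1−eq2 → [0.0000  8.0000]·P = 16.0000
eq1−eq3 → [8.0000  8.0000]·P = 72.0000
2×2 solve → P = (7.0000, 2.0000)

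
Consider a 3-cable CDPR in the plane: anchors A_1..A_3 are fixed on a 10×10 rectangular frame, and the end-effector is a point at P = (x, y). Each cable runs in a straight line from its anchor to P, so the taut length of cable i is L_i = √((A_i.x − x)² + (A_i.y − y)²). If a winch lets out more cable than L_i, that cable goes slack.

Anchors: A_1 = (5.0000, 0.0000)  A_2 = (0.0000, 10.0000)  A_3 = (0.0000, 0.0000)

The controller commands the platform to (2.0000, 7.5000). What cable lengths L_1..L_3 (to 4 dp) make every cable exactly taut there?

(8.0777, 3.2016, 7.7621)

L_1: Δ = A_1−P = (3.0000, -7.5000) → ‖Δ‖ = √65.2500 = 8.0777
L_2: Δ = A_2−P = (-2.0000, 2.5000) → ‖Δ‖ = √10.2500 = 3.2016
L_3: Δ = A_3−P = (-2.0000, -7.5000) → ‖Δ‖ = √60.2500 = 7.7621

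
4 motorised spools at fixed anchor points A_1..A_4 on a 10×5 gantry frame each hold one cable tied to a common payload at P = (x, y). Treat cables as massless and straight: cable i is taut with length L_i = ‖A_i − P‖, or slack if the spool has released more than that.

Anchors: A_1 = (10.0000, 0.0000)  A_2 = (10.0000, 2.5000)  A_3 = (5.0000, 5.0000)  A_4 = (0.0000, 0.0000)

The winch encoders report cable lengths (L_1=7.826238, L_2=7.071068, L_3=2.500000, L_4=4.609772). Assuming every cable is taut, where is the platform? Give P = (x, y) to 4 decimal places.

expand ‖A_i−P‖²=L_i² and subtract eq 1 (k_i ≔ ‖A_i‖²−L_i²)
k_1 = 100.0000+0.0000−61.2500 = 38.7500
eq1−eq2 → [0.0000  -5.0000]·P = -17.5000
eq1−eq3 → [10.0000  -10.0000]·P = -5.0000
eq1−eq4 → [20.0000  0.0000]·P = 60.0000
2×2 solve → P = (3.0000, 3.5000)
check cable 4: ‖A_4−P‖² = 21.2500 ≈ L_4² = 21.2500 ✓

(3.0000, 3.5000)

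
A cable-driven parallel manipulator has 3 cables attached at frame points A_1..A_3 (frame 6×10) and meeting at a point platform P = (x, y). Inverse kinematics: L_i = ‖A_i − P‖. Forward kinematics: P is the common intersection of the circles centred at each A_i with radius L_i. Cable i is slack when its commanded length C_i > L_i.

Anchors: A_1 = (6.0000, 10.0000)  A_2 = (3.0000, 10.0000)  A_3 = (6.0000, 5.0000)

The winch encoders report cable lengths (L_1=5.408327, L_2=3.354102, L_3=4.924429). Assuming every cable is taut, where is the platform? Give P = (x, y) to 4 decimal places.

(1.5000, 7.0000)

expand ‖A_i−P‖²=L_i² and subtract eq 1 (k_i ≔ ‖A_i‖²−L_i²)
k_1 = 36.0000+100.0000−29.2500 = 106.7500
eq1−eq2 → [6.0000  0.0000]·P = 9.0000
eq1−eq3 → [0.0000  10.0000]·P = 70.0000
2×2 solve → P = (1.5000, 7.0000)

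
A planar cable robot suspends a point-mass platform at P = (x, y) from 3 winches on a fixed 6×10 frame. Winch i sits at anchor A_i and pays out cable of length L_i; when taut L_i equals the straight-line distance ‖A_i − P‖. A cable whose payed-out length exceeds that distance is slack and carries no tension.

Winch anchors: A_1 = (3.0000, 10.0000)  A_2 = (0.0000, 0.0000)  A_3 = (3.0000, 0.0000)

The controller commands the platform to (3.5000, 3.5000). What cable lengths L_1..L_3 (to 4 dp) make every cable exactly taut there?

(6.5192, 4.9497, 3.5355)

cable 1: Δx=-0.5000, Δy=6.5000; L_1 = √(Δx²+Δy²) = 6.5192
cable 2: Δx=-3.5000, Δy=-3.5000; L_2 = √(Δx²+Δy²) = 4.9497
cable 3: Δx=-0.5000, Δy=-3.5000; L_3 = √(Δx²+Δy²) = 3.5355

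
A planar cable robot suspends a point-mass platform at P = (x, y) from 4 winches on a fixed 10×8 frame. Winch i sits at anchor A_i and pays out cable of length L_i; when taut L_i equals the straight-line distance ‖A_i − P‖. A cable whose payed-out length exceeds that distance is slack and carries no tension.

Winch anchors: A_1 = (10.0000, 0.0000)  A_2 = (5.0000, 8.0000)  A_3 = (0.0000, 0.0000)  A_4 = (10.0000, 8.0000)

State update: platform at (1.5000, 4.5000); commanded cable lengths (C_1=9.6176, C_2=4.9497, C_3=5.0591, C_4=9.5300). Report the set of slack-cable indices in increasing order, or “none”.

cable 1: √((8.5000)²+(-4.5000)²)=9.6177, C_1=9.6176: taut
cable 2: √((3.5000)²+(3.5000)²)=4.9497, C_2=4.9497: taut
cable 3: √((-1.5000)²+(-4.5000)²)=4.7434, C_3=5.0591: slack
cable 4: √((8.5000)²+(3.5000)²)=9.1924, C_4=9.5300: slack

3, 4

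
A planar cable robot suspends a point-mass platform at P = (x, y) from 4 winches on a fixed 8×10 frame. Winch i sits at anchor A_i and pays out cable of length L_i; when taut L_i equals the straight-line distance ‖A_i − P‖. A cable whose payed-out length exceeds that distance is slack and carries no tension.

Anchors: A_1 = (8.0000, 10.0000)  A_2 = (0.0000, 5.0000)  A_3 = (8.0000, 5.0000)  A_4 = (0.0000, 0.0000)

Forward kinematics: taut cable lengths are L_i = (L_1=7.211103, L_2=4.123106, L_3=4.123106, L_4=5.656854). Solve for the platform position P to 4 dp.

(4.0000, 4.0000)

expand ‖A_i−P‖²=L_i² and subtract eq 1 (k_i ≔ ‖A_i‖²−L_i²)
k_1 = 64.0000+100.0000−52.0000 = 112.0000
eq1−eq2 → [16.0000  10.0000]·P = 104.0000
eq1−eq3 → [0.0000  10.0000]·P = 40.0000
eq1−eq4 → [16.0000  20.0000]·P = 144.0000
2×2 solve → P = (4.0000, 4.0000)
check cable 4: ‖A_4−P‖² = 32.0000 ≈ L_4² = 32.0000 ✓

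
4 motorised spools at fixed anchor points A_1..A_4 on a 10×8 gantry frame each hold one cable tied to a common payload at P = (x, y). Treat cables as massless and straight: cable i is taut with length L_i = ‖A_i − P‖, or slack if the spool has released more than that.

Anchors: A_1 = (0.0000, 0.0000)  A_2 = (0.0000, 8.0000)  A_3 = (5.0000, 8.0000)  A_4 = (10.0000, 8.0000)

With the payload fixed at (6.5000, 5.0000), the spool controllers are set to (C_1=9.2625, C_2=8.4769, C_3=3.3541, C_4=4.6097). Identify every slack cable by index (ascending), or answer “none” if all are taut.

cable 1: √((-6.5000)²+(-5.0000)²)=8.2006, C_1=9.2625: slack
cable 2: √((-6.5000)²+(3.0000)²)=7.1589, C_2=8.4769: slack
cable 3: √((-1.5000)²+(3.0000)²)=3.3541, C_3=3.3541: taut
cable 4: √((3.5000)²+(3.0000)²)=4.6098, C_4=4.6097: taut

1, 2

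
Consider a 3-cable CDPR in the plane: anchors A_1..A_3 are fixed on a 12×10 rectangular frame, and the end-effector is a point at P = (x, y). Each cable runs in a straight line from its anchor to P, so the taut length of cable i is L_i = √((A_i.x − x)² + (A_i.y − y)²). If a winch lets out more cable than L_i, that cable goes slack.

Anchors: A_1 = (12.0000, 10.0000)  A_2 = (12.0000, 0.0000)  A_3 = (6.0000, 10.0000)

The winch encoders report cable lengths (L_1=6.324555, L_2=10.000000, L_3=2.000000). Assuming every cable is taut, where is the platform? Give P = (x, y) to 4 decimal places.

each cable: (A_i−P)·(A_i−P) = L_i²; let k_i = ‖A_i‖²−L_i²
k_1 = 144.0000+100.0000−40.0000 = 204.0000
row 1: 0.0000x + 20.0000y = 160.0000  (k_2=44.0000)
row 2: 12.0000x + 0.0000y = 72.0000  (k_3=132.0000)
Cramer on rows 1–2 → x = 6.0000, y = 8.0000

(6.0000, 8.0000)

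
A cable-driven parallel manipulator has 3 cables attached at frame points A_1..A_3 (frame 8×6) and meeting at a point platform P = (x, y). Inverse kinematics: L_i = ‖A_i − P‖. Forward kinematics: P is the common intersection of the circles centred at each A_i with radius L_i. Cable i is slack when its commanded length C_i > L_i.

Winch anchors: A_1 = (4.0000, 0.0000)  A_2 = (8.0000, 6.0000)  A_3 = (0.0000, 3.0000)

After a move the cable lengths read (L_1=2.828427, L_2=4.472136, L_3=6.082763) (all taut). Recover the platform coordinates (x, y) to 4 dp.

each cable: (A_i−P)·(A_i−P) = L_i²; let c_i = ‖A_i‖²−L_i²
c_1 = 16.0000+0.0000−8.0000 = 8.0000
row 1: -8.0000x − 12.0000y = -72.0000  (c_2=80.0000)
row 2: 8.0000x − 6.0000y = 36.0000  (c_3=-28.0000)
Cramer on rows 1–2 → x = 6.0000, y = 2.0000

(6.0000, 2.0000)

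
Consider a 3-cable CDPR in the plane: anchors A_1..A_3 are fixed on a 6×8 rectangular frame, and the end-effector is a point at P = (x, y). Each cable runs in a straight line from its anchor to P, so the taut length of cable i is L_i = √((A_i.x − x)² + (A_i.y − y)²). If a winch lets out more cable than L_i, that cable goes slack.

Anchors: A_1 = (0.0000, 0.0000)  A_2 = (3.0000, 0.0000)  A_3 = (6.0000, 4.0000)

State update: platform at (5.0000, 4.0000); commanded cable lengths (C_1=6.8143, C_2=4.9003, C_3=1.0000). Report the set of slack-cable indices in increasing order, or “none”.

cable 1: L_1 = ‖A_1−P‖ = 6.4031;  C_1 = 6.8143 → slack
cable 2: L_2 = ‖A_2−P‖ = 4.4721;  C_2 = 4.9003 → slack
cable 3: L_3 = ‖A_3−P‖ = 1.0000;  C_3 = 1.0000 → taut

1, 2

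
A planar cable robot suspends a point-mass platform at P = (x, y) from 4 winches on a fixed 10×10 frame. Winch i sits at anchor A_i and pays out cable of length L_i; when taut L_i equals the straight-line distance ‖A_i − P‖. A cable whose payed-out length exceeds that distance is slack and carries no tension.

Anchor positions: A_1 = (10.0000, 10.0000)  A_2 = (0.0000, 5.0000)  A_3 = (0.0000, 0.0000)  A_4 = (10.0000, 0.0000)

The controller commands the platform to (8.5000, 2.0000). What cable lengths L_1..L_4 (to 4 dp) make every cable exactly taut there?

L_1: Δ = A_1−P = (1.5000, 8.0000) → ‖Δ‖ = √66.2500 = 8.1394
L_2: Δ = A_2−P = (-8.5000, 3.0000) → ‖Δ‖ = √81.2500 = 9.0139
L_3: Δ = A_3−P = (-8.5000, -2.0000) → ‖Δ‖ = √76.2500 = 8.7321
L_4: Δ = A_4−P = (1.5000, -2.0000) → ‖Δ‖ = √6.2500 = 2.5000

(8.1394, 9.0139, 8.7321, 2.5000)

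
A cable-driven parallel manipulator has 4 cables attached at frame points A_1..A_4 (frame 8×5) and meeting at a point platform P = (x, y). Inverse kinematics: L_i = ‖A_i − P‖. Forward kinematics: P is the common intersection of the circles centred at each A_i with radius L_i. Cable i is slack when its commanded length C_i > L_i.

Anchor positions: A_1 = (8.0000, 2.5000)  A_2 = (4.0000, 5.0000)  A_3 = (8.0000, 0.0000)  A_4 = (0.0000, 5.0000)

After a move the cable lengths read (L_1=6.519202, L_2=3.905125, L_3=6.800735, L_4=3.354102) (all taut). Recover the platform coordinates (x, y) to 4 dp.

(1.5000, 2.0000)

expand ‖A_i−P‖²=L_i² and subtract eq 1 (k_i ≔ ‖A_i‖²−L_i²)
k_1 = 64.0000+6.2500−42.5000 = 27.7500
eq1−eq2 → [8.0000  -5.0000]·P = 2.0000
eq1−eq3 → [0.0000  5.0000]·P = 10.0000
eq1−eq4 → [16.0000  -5.0000]·P = 14.0000
2×2 solve → P = (1.5000, 2.0000)
check cable 4: ‖A_4−P‖² = 11.2500 ≈ L_4² = 11.2500 ✓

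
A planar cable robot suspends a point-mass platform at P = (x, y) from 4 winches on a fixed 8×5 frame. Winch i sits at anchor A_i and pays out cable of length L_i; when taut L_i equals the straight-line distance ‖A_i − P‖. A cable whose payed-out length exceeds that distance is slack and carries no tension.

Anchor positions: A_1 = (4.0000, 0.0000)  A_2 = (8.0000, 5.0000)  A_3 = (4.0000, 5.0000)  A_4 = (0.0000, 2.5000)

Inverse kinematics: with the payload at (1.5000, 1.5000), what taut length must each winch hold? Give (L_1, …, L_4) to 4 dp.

L_1 = √((4.0000−1.5000)² + (0.0000−1.5000)²) = 2.9155
L_2 = √((8.0000−1.5000)² + (5.0000−1.5000)²) = 7.3824
L_3 = √((4.0000−1.5000)² + (5.0000−1.5000)²) = 4.3012
L_4 = √((0.0000−1.5000)² + (2.5000−1.5000)²) = 1.8028

(2.9155, 7.3824, 4.3012, 1.8028)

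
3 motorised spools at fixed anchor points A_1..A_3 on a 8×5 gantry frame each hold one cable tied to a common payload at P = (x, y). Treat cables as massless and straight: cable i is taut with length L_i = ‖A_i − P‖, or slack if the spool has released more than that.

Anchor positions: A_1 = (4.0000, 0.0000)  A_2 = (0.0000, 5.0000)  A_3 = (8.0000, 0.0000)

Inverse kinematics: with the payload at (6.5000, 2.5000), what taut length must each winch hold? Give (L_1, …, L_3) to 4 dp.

(3.5355, 6.9642, 2.9155)

cable 1: Δx=-2.5000, Δy=-2.5000; L_1 = √(Δx²+Δy²) = 3.5355
cable 2: Δx=-6.5000, Δy=2.5000; L_2 = √(Δx²+Δy²) = 6.9642
cable 3: Δx=1.5000, Δy=-2.5000; L_3 = √(Δx²+Δy²) = 2.9155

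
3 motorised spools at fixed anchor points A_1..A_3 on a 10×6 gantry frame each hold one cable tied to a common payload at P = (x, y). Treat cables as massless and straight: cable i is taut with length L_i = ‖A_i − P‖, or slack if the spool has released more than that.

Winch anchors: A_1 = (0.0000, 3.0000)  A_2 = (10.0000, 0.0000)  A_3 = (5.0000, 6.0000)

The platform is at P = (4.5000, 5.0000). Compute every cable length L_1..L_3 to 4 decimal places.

(4.9244, 7.4330, 1.1180)

cable 1: Δx=-4.5000, Δy=-2.0000; L_1 = √(Δx²+Δy²) = 4.9244
cable 2: Δx=5.5000, Δy=-5.0000; L_2 = √(Δx²+Δy²) = 7.4330
cable 3: Δx=0.5000, Δy=1.0000; L_3 = √(Δx²+Δy²) = 1.1180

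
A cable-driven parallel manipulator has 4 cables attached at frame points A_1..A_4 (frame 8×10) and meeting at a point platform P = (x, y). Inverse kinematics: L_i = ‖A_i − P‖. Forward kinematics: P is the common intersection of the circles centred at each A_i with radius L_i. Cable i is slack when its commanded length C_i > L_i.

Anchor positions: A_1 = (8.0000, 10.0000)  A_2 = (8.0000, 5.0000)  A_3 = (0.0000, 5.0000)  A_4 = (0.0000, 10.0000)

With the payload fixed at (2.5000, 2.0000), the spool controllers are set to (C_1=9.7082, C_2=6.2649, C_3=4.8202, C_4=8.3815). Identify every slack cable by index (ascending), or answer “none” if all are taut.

3

i=1: geometric 9.7082 vs commanded 9.7082 ⇒ taut
i=2: geometric 6.2650 vs commanded 6.2649 ⇒ taut
i=3: geometric 3.9051 vs commanded 4.8202 ⇒ slack
i=4: geometric 8.3815 vs commanded 8.3815 ⇒ taut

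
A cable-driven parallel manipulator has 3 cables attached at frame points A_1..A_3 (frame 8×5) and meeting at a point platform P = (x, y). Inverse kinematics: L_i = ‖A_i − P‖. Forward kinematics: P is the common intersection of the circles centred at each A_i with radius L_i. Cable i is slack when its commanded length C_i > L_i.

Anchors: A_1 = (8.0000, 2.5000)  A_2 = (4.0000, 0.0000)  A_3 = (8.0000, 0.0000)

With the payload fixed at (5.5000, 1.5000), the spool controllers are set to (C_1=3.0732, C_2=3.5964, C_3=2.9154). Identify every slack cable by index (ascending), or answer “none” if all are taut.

1, 2

cable 1: L_1 = ‖A_1−P‖ = 2.6926;  C_1 = 3.0732 → slack
cable 2: L_2 = ‖A_2−P‖ = 2.1213;  C_2 = 3.5964 → slack
cable 3: L_3 = ‖A_3−P‖ = 2.9155;  C_3 = 2.9154 → taut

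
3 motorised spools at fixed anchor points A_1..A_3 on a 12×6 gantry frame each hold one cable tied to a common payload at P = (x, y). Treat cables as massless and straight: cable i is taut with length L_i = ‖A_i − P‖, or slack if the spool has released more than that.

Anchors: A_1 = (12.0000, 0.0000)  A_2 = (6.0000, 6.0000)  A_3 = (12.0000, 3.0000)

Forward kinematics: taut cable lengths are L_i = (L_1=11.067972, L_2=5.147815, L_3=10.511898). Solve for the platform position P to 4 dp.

each cable: (A_i−P)·(A_i−P) = L_i²; let k_i = ‖A_i‖²−L_i²
k_1 = 144.0000+0.0000−122.5000 = 21.5000
row 1: 12.0000x − 12.0000y = -24.0000  (k_2=45.5000)
row 2: 0.0000x − 6.0000y = -21.0000  (k_3=42.5000)
Cramer on rows 1–2 → x = 1.5000, y = 3.5000

(1.5000, 3.5000)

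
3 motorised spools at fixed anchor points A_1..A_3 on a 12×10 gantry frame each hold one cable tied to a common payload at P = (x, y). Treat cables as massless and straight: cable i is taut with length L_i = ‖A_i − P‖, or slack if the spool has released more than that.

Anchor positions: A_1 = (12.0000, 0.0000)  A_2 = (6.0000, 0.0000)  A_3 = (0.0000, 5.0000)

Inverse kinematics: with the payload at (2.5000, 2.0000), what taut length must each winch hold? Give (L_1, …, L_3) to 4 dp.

(9.7082, 4.0311, 3.9051)

cable 1: Δx=9.5000, Δy=-2.0000; L_1 = √(Δx²+Δy²) = 9.7082
cable 2: Δx=3.5000, Δy=-2.0000; L_2 = √(Δx²+Δy²) = 4.0311
cable 3: Δx=-2.5000, Δy=3.0000; L_3 = √(Δx²+Δy²) = 3.9051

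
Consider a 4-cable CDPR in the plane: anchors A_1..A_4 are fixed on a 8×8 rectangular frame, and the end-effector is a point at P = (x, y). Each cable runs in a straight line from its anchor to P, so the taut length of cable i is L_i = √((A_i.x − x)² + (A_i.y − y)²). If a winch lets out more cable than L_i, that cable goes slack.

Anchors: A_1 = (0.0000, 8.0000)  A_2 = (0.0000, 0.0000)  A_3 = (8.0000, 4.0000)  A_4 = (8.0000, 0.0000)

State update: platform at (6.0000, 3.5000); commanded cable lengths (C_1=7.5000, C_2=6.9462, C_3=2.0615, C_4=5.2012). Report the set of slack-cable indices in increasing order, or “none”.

cable 1: L_1 = ‖A_1−P‖ = 7.5000;  C_1 = 7.5000 → taut
cable 2: L_2 = ‖A_2−P‖ = 6.9462;  C_2 = 6.9462 → taut
cable 3: L_3 = ‖A_3−P‖ = 2.0616;  C_3 = 2.0615 → taut
cable 4: L_4 = ‖A_4−P‖ = 4.0311;  C_4 = 5.2012 → slack

4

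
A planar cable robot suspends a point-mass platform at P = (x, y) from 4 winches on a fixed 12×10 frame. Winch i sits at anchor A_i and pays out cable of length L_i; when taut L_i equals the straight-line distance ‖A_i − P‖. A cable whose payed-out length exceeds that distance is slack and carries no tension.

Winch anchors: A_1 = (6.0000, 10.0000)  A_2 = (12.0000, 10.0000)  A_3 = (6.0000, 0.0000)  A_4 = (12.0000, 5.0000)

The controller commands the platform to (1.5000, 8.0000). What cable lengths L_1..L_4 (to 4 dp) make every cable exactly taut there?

(4.9244, 10.6888, 9.1788, 10.9202)

L_1 = √((6.0000−1.5000)² + (10.0000−8.0000)²) = 4.9244
L_2 = √((12.0000−1.5000)² + (10.0000−8.0000)²) = 10.6888
L_3 = √((6.0000−1.5000)² + (0.0000−8.0000)²) = 9.1788
L_4 = √((12.0000−1.5000)² + (5.0000−8.0000)²) = 10.9202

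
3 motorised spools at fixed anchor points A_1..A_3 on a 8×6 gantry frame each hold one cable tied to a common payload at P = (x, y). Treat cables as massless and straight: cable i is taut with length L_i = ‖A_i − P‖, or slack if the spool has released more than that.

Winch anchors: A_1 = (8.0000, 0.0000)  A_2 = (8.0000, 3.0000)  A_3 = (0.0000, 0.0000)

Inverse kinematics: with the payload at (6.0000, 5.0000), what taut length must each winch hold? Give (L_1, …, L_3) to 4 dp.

(5.3852, 2.8284, 7.8102)

L_1 = √((8.0000−6.0000)² + (0.0000−5.0000)²) = 5.3852
L_2 = √((8.0000−6.0000)² + (3.0000−5.0000)²) = 2.8284
L_3 = √((0.0000−6.0000)² + (0.0000−5.0000)²) = 7.8102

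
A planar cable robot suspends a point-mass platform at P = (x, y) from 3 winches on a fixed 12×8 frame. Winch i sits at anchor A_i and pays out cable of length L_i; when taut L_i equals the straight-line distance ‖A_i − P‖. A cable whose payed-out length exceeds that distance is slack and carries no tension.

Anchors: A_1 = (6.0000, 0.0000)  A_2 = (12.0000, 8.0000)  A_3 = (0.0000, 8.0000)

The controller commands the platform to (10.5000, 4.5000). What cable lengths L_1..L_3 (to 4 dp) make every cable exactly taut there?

cable 1: Δx=-4.5000, Δy=-4.5000; L_1 = √(Δx²+Δy²) = 6.3640
cable 2: Δx=1.5000, Δy=3.5000; L_2 = √(Δx²+Δy²) = 3.8079
cable 3: Δx=-10.5000, Δy=3.5000; L_3 = √(Δx²+Δy²) = 11.0680

(6.3640, 3.8079, 11.0680)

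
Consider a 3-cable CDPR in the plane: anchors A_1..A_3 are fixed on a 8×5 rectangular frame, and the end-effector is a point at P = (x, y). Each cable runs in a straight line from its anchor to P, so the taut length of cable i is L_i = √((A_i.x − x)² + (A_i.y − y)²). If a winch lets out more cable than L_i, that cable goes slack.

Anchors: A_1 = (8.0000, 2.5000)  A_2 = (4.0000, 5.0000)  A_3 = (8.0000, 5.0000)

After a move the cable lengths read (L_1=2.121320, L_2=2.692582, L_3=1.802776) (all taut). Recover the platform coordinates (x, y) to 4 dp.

(6.5000, 4.0000)

each cable: (A_i−P)·(A_i−P) = L_i²; let q_i = ‖A_i‖²−L_i²
q_1 = 64.0000+6.2500−4.5000 = 65.7500
row 1: 8.0000x − 5.0000y = 32.0000  (q_2=33.7500)
row 2: 0.0000x − 5.0000y = -20.0000  (q_3=85.7500)
Cramer on rows 1–2 → x = 6.5000, y = 4.0000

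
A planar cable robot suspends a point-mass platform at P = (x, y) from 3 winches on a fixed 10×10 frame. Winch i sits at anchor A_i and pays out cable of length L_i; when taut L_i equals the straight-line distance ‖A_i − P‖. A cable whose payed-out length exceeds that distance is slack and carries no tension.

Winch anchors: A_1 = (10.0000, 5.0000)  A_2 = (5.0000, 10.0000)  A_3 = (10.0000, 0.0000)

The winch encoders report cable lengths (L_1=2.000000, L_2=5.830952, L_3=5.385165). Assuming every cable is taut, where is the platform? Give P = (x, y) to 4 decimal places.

each cable: (A_i−P)·(A_i−P) = L_i²; let c_i = ‖A_i‖²−L_i²
c_1 = 100.0000+25.0000−4.0000 = 121.0000
row 1: 10.0000x − 10.0000y = 30.0000  (c_2=91.0000)
row 2: 0.0000x + 10.0000y = 50.0000  (c_3=71.0000)
Cramer on rows 1–2 → x = 8.0000, y = 5.0000

(8.0000, 5.0000)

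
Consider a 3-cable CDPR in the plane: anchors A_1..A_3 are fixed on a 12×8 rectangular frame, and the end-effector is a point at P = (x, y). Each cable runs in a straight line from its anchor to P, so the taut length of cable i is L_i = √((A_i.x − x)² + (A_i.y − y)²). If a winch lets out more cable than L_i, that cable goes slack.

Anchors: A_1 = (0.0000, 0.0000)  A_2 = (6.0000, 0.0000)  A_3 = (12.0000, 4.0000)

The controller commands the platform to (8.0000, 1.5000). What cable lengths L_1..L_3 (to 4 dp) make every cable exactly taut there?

L_1 = √((0.0000−8.0000)² + (0.0000−1.5000)²) = 8.1394
L_2 = √((6.0000−8.0000)² + (0.0000−1.5000)²) = 2.5000
L_3 = √((12.0000−8.0000)² + (4.0000−1.5000)²) = 4.7170

(8.1394, 2.5000, 4.7170)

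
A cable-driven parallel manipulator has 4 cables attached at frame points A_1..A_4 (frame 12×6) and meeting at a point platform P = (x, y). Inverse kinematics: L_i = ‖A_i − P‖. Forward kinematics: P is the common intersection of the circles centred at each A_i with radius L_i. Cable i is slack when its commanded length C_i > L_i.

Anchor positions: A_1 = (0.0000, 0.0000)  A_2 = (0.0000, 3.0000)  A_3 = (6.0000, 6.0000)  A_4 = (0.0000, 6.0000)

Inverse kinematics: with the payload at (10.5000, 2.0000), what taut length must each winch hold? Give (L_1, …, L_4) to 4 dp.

(10.6888, 10.5475, 6.0208, 11.2361)

cable 1: Δx=-10.5000, Δy=-2.0000; L_1 = √(Δx²+Δy²) = 10.6888
cable 2: Δx=-10.5000, Δy=1.0000; L_2 = √(Δx²+Δy²) = 10.5475
cable 3: Δx=-4.5000, Δy=4.0000; L_3 = √(Δx²+Δy²) = 6.0208
cable 4: Δx=-10.5000, Δy=4.0000; L_4 = √(Δx²+Δy²) = 11.2361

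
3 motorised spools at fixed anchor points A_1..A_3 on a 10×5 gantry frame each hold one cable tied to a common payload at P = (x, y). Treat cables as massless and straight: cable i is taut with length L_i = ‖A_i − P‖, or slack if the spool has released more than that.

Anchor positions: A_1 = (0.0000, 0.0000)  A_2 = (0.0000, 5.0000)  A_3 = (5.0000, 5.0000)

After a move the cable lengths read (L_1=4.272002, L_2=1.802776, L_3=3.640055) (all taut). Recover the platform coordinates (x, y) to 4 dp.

(1.5000, 4.0000)

each cable: (A_i−P)·(A_i−P) = L_i²; let c_i = ‖A_i‖²−L_i²
c_1 = 0.0000+0.0000−18.2500 = -18.2500
row 1: 0.0000x − 10.0000y = -40.0000  (c_2=21.7500)
row 2: -10.0000x − 10.0000y = -55.0000  (c_3=36.7500)
Cramer on rows 1–2 → x = 1.5000, y = 4.0000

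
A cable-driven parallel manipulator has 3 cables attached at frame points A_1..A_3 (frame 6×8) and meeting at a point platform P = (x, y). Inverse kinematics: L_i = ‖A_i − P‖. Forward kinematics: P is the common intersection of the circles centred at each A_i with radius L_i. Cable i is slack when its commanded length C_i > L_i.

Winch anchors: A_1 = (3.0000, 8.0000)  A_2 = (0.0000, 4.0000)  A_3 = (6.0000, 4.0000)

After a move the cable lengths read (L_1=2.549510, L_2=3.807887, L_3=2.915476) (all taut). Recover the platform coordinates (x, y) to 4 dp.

expand ‖A_i−P‖²=L_i² and subtract eq 1 (c_i ≔ ‖A_i‖²−L_i²)
c_1 = 9.0000+64.0000−6.5000 = 66.5000
eq1−eq2 → [6.0000  8.0000]·P = 65.0000
eq1−eq3 → [-6.0000  8.0000]·P = 23.0000
2×2 solve → P = (3.5000, 5.5000)

(3.5000, 5.5000)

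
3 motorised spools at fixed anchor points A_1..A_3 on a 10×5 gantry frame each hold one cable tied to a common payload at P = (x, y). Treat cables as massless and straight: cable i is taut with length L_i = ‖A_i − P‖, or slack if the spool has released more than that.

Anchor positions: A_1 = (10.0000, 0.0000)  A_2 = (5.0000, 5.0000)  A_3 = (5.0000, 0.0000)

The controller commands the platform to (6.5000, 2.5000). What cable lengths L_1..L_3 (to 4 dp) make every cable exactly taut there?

(4.3012, 2.9155, 2.9155)

L_1 = √((10.0000−6.5000)² + (0.0000−2.5000)²) = 4.3012
L_2 = √((5.0000−6.5000)² + (5.0000−2.5000)²) = 2.9155
L_3 = √((5.0000−6.5000)² + (0.0000−2.5000)²) = 2.9155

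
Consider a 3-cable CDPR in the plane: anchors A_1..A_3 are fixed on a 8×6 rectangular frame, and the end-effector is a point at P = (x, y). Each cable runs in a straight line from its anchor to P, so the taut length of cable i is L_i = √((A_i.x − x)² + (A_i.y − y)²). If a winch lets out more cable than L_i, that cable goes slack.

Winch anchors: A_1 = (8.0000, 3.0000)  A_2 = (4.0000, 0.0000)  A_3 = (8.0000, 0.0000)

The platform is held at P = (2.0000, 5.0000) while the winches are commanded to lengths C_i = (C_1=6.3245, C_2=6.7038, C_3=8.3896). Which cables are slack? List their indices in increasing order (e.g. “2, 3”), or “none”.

2, 3

cable 1: L_1 = ‖A_1−P‖ = 6.3246;  C_1 = 6.3245 → taut
cable 2: L_2 = ‖A_2−P‖ = 5.3852;  C_2 = 6.7038 → slack
cable 3: L_3 = ‖A_3−P‖ = 7.8102;  C_3 = 8.3896 → slack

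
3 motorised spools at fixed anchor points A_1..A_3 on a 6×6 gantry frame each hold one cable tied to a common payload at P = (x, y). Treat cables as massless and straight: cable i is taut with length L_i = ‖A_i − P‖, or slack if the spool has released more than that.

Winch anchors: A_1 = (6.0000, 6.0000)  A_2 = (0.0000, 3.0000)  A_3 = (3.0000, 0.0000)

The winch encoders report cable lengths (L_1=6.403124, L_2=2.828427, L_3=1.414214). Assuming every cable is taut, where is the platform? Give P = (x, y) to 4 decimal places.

expand ‖A_i−P‖²=L_i² and subtract eq 1 (q_i ≔ ‖A_i‖²−L_i²)
q_1 = 36.0000+36.0000−41.0000 = 31.0000
eq1−eq2 → [12.0000  6.0000]·P = 30.0000
eq1−eq3 → [6.0000  12.0000]·P = 24.0000
2×2 solve → P = (2.0000, 1.0000)

(2.0000, 1.0000)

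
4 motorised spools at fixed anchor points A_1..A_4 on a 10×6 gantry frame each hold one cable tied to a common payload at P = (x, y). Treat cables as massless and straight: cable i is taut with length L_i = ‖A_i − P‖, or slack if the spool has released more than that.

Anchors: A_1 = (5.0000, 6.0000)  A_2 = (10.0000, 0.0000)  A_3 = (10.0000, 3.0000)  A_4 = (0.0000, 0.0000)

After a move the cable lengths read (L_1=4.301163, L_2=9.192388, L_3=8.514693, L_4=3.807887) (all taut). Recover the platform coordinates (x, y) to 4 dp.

circle eqns → linear via eq_j − eq_1; set k_j = A_j·A_j − L_j²
k_1 = 25.0000+36.0000−18.5000 = 42.5000
-10.0000·x + 12.0000·y = k_1−k_2 = 27.0000
-10.0000·x + 6.0000·y = k_1−k_3 = 6.0000
10.0000·x + 12.0000·y = k_1−k_4 = 57.0000
solve first two rows → x=1.5000, y=3.5000
check cable 4: ‖A_4−P‖² = 14.5000 ≈ L_4² = 14.5000 ✓

(1.5000, 3.5000)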